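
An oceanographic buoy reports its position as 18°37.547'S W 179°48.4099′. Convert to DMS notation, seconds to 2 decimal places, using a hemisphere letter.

Lat: 37.54700′ → 37′ and 0.54700 × 60 = 32.8200″
Lon: fractional minutes 0.40990 × 60 = 24.5940″

18°37′32.82″ S, 179°48′24.59″ W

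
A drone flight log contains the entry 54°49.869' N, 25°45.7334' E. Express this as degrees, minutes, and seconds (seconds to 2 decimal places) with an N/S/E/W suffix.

54°49′52.14″ N, 25°45′44.00″ E

φ: 49.86900′ → 49′ and 0.86900 × 60 = 52.1400″
λ: 45.73340′ → 45′ and 0.73340 × 60 = 44.0040″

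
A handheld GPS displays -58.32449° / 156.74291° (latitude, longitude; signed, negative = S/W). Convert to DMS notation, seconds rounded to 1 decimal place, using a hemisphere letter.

58°19′28.2″ S, 156°44′34.5″ E

Latitude is negative → S; |value| = 58.324490
Lat: 0.324490° → 19.46940′; 0.46940 × 60 = 28.164″
Longitude: 0.742910 × 60 = 44.57460′ → 44′, remainder × 60 = 34.476″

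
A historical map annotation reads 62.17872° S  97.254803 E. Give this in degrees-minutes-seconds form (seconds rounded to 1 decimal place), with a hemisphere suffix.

62°10′43.4″ S, 97°15′17.3″ E

Lat: whole degrees 62; 10.72320′ → 10′ and 43.392″
λ: 0.254803° → 15.28818′; 0.28818 × 60 = 17.291″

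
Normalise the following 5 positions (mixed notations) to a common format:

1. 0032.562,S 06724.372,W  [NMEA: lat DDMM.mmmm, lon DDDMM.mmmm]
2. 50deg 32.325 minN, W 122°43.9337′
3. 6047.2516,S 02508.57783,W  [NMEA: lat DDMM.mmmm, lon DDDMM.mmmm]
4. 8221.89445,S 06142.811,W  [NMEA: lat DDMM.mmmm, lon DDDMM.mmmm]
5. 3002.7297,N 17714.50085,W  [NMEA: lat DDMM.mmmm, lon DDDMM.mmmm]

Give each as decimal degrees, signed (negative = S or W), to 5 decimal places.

1. -0.54270, -67.40620
2. 50.53875, -122.73223
3. -60.78753, -25.14296
4. -82.36491, -61.71352
5. 30.04550, -177.24168

Point 1:
  Latitude: degrees = first 2 digits = 0, minutes = 32.562; 0 + 32.562/60 = 0.542700
  hemisphere S, so the sign is −
  Lon: degrees = first 3 digits = 67, minutes = 24.372; 67 + 24.372/60 = 67.406200
  hemisphere W, so the sign is −
Point 2:
  Latitude: 50 + 32.325/60 = 50.538750
  N → positive
  Longitude: 122 + 43.9337/60 = 122.732228
  W ⇒ negate
Point 3:
  Latitude: split at 2 digits → 60° and 47.2516′; 60 + 47.2516/60 = 60.787527
  hemisphere S, so the sign is −
  λ: degrees = first 3 digits = 25, minutes = 8.57783; 25 + 8.57783/60 = 25.142964
  W → negative
Point 4:
  φ: degrees = first 2 digits = 82, minutes = 21.89445; 82 + 21.89445/60 = 82.364908
  hemisphere S, so the sign is −
  Longitude: split at 3 digits → 061° and 42.811′; 61 + 42.811/60 = 61.713517
  hemisphere W, so the sign is −
Point 5:
  Lat: split at 2 digits → 30° and 2.7297′; 30 + 2.7297/60 = 30.045495
  N ⇒ keep positive
  Lon: split at 3 digits → 177° and 14.50085′; 177 + 14.50085/60 = 177.241681
  hemisphere W, so the sign is −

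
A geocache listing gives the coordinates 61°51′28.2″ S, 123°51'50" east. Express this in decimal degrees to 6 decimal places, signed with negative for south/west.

φ: 61 + 51/60 + 28.2/3600 = 61.8578333
hemisphere S, so the sign is −
λ: 51′ + 50″ = 51.83333′; 123 + 51.83333/60 = 123.8638889
E → positive

-61.857833, 123.863889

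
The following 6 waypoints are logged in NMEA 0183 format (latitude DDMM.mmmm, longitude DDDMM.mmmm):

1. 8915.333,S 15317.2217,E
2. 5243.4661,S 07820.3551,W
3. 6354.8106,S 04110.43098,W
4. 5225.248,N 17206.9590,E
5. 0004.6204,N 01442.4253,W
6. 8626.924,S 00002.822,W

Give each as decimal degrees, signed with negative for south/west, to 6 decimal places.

1. -89.255550, 153.287028
2. -52.724435, -78.339252
3. -63.913510, -41.173850
4. 52.420800, 172.115983
5. 0.077007, -14.707088
6. -86.448733, -0.047033

Point 1:
  φ: degrees = first 2 digits = 89, minutes = 15.333; 89 + 15.333/60 = 89.2555500
  S ⇒ negate
  Lon: degrees = first 3 digits = 153, minutes = 17.2217; 153 + 17.2217/60 = 153.2870283
  E → positive
Point 2:
  Latitude: degrees = first 2 digits = 52, minutes = 43.4661; 52 + 43.4661/60 = 52.7244350
  S → negative
  Lon: split at 3 digits → 078° and 20.3551′; 78 + 20.3551/60 = 78.3392517
  W → negative
Point 3:
  φ: degrees = first 2 digits = 63, minutes = 54.8106; 63 + 54.8106/60 = 63.9135100
  hemisphere S, so the sign is −
  λ: degrees = first 3 digits = 41, minutes = 10.43098; 41 + 10.43098/60 = 41.1738497
  W ⇒ negate
Point 4:
  Latitude: split at 2 digits → 52° and 25.248′; 52 + 25.248/60 = 52.4208000
  N → positive
  λ: split at 3 digits → 172° and 6.959′; 172 + 6.959/60 = 172.1159833
  E ⇒ keep positive
Point 5:
  Lat: split at 2 digits → 00° and 4.6204′; 0 + 4.6204/60 = 0.0770067
  N ⇒ keep positive
  Lon: degrees = first 3 digits = 14, minutes = 42.4253; 14 + 42.4253/60 = 14.7070883
  W ⇒ negate
Point 6:
  Latitude: degrees = first 2 digits = 86, minutes = 26.924; 86 + 26.924/60 = 86.4487333
  S → negative
  λ: split at 3 digits → 000° and 2.822′; 0 + 2.822/60 = 0.0470333
  hemisphere W, so the sign is −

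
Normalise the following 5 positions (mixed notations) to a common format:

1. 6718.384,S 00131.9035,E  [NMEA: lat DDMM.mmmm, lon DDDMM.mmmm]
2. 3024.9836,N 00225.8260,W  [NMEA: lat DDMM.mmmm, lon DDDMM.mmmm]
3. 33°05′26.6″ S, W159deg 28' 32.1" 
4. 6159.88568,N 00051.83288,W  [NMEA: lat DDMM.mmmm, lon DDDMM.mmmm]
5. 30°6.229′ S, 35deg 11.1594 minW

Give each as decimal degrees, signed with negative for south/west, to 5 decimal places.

1. -67.30640, 1.53173
2. 30.41639, -2.43043
3. -33.09072, -159.47558
4. 61.99809, -0.86388
5. -30.10382, -35.18599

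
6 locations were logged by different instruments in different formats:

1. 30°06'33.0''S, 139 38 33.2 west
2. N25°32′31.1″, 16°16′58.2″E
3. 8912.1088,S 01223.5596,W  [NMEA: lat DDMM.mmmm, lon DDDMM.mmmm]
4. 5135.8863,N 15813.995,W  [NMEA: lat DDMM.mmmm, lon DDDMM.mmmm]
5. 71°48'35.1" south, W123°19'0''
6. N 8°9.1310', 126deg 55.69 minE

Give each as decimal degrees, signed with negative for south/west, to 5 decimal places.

Point 1:
  Latitude: 30° + 6/60 + 33/3600 = 30 + 0.100000 + 0.009167 = 30.109167
  S ⇒ negate
  Lon: 139° + 38/60 + 33.2/3600 = 139 + 0.633333 + 0.009222 = 139.642556
  hemisphere W, so the sign is −
Point 2:
  Latitude: 25 + 32/60 + 31.1/3600 = 25.541972
  N → positive
  Longitude: 16° + 16/60 + 58.2/3600 = 16 + 0.266667 + 0.016167 = 16.282833
  E → positive
Point 3:
  Lat: split at 2 digits → 89° and 12.1088′; 89 + 12.1088/60 = 89.201813
  hemisphere S, so the sign is −
  λ: split at 3 digits → 012° and 23.5596′; 12 + 23.5596/60 = 12.392660
  W ⇒ negate
Point 4:
  Lat: degrees = first 2 digits = 51, minutes = 35.8863; 51 + 35.8863/60 = 51.598105
  N ⇒ keep positive
  Lon: split at 3 digits → 158° and 13.995′; 158 + 13.995/60 = 158.233250
  W → negative
Point 5:
  Latitude: 48′ + 35.1″ = 48.58500′; 71 + 48.58500/60 = 71.809750
  hemisphere S, so the sign is −
  λ: 19′ + 0″ = 19.00000′; 123 + 19.00000/60 = 123.316667
  hemisphere W, so the sign is −
Point 6:
  Lat: 9.131′ = 0.152183°; total 8.152183
  N ⇒ keep positive
  Lon: 126 + 55.69/60 = 126.928167
  E → positive

1. -30.10917, -139.64256
2. 25.54197, 16.28283
3. -89.20181, -12.39266
4. 51.59811, -158.23325
5. -71.80975, -123.31667
6. 8.15218, 126.92817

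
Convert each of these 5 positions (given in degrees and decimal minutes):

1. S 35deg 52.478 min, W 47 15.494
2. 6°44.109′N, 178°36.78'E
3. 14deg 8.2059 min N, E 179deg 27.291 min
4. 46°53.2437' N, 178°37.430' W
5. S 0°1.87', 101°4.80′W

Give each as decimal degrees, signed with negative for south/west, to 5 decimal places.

Point 1:
  Latitude: 35 + 52.478/60 = 35.874633
  hemisphere S, so the sign is −
  λ: 47 + 15.494/60 = 47.258233
  hemisphere W, so the sign is −
Point 2:
  Lat: 6 + 44.109/60 = 6.735150
  N ⇒ keep positive
  Longitude: 36.78′ = 0.613000°; total 178.613000
  E → positive
Point 3:
  φ: 14 + 8.2059/60 = 14.136765
  N ⇒ keep positive
  Longitude: 27.291′ = 0.454850°; total 179.454850
  E ⇒ keep positive
Point 4:
  Latitude: 46 + 53.2437/60 = 46.887395
  N ⇒ keep positive
  Lon: 37.43′ = 0.623833°; total 178.623833
  W ⇒ negate
Point 5:
  Lat: 0 + 1.87/60 = 0.031167
  S → negative
  Lon: 101 + 4.8/60 = 101.080000
  hemisphere W, so the sign is −

1. -35.87463, -47.25823
2. 6.73515, 178.61300
3. 14.13677, 179.45485
4. 46.88740, -178.62383
5. -0.03117, -101.08000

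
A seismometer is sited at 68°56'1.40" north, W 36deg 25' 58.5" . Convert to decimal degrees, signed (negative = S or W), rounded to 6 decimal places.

68.933722, -36.432917

Latitude: 68 + 56/60 + 1.4/3600 = 68.9337222
N ⇒ keep positive
Lon: 36 + 25/60 + 58.5/3600 = 36.4329167
hemisphere W, so the sign is −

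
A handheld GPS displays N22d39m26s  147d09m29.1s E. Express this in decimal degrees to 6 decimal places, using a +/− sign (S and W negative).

Lat: 22 + 39/60 + 26/3600 = 22.6572222
N → positive
Lon: 147° + 9/60 + 29.1/3600 = 147 + 0.150000 + 0.008083 = 147.1580833
E ⇒ keep positive

22.657222, 147.158083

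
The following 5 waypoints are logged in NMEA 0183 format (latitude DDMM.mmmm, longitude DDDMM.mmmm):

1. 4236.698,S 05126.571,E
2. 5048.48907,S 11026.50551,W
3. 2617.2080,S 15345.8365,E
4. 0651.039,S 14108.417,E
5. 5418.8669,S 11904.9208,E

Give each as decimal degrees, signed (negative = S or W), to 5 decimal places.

1. -42.61163, 51.44285
2. -50.80815, -110.44176
3. -26.28680, 153.76394
4. -6.85065, 141.14028
5. -54.31445, 119.08201

Point 1:
  Latitude: degrees = first 2 digits = 42, minutes = 36.698; 42 + 36.698/60 = 42.611633
  S ⇒ negate
  λ: degrees = first 3 digits = 51, minutes = 26.571; 51 + 26.571/60 = 51.442850
  E → positive
Point 2:
  φ: split at 2 digits → 50° and 48.48907′; 50 + 48.48907/60 = 50.808151
  S ⇒ negate
  Lon: degrees = first 3 digits = 110, minutes = 26.50551; 110 + 26.50551/60 = 110.441759
  W → negative
Point 3:
  Latitude: degrees = first 2 digits = 26, minutes = 17.208; 26 + 17.208/60 = 26.286800
  S → negative
  λ: split at 3 digits → 153° and 45.8365′; 153 + 45.8365/60 = 153.763942
  E ⇒ keep positive
Point 4:
  Latitude: degrees = first 2 digits = 6, minutes = 51.039; 6 + 51.039/60 = 6.850650
  S ⇒ negate
  Longitude: degrees = first 3 digits = 141, minutes = 8.417; 141 + 8.417/60 = 141.140283
  E → positive
Point 5:
  Lat: split at 2 digits → 54° and 18.8669′; 54 + 18.8669/60 = 54.314448
  S → negative
  λ: degrees = first 3 digits = 119, minutes = 4.9208; 119 + 4.9208/60 = 119.082013
  E ⇒ keep positive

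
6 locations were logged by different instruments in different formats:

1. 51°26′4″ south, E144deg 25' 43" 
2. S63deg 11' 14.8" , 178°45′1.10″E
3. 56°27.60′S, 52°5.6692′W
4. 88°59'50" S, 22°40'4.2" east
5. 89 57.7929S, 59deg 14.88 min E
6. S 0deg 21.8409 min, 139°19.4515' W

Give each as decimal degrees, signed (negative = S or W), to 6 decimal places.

1. -51.434444, 144.428611
2. -63.187444, 178.750306
3. -56.460000, -52.094487
4. -88.997222, 22.667833
5. -89.963215, 59.248000
6. -0.364015, -139.324192

Point 1:
  Latitude: 51° + 26/60 + 4/3600 = 51 + 0.433333 + 0.001111 = 51.4344444
  S → negative
  Longitude: 25′ + 43″ = 25.71667′; 144 + 25.71667/60 = 144.4286111
  E → positive
Point 2:
  Latitude: 63° + 11/60 + 14.8/3600 = 63 + 0.183333 + 0.004111 = 63.1874444
  S → negative
  λ: 45′ + 1.1″ = 45.01833′; 178 + 45.01833/60 = 178.7503056
  E ⇒ keep positive
Point 3:
  Lat: 56 + 27.6/60 = 56.4600000
  S → negative
  Lon: 5.6692′ = 0.094487°; total 52.0944867
  W ⇒ negate
Point 4:
  Lat: 88° + 59/60 + 50/3600 = 88 + 0.983333 + 0.013889 = 88.9972222
  S → negative
  Longitude: 22 + 40/60 + 4.2/3600 = 22.6678333
  E → positive
Point 5:
  Lat: 57.7929′ = 0.963215°; total 89.9632150
  S ⇒ negate
  Longitude: 59 + 14.88/60 = 59.2480000
  E → positive
Point 6:
  Lat: 0 + 21.8409/60 = 0.3640150
  hemisphere S, so the sign is −
  Lon: 139 + 19.4515/60 = 139.3241917
  W → negative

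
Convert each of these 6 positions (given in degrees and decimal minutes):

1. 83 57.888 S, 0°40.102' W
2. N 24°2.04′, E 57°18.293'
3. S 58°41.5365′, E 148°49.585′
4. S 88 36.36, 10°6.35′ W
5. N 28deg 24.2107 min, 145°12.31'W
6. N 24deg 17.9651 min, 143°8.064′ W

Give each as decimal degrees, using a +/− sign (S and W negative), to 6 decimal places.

Point 1:
  φ: 57.888′ = 0.964800°; total 83.9648000
  S ⇒ negate
  Lon: 40.102′ = 0.668367°; total 0.6683667
  W ⇒ negate
Point 2:
  Latitude: 24 + 2.04/60 = 24.0340000
  N ⇒ keep positive
  Longitude: 18.293′ = 0.304883°; total 57.3048833
  E ⇒ keep positive
Point 3:
  Lat: 41.5365′ = 0.692275°; total 58.6922750
  S ⇒ negate
  Longitude: 49.585′ = 0.826417°; total 148.8264167
  E → positive
Point 4:
  Latitude: 36.36′ = 0.606000°; total 88.6060000
  S → negative
  Longitude: 6.35′ = 0.105833°; total 10.1058333
  hemisphere W, so the sign is −
Point 5:
  Lat: 24.2107′ = 0.403512°; total 28.4035117
  N → positive
  Lon: 145 + 12.31/60 = 145.2051667
  W → negative
Point 6:
  Lat: 24 + 17.9651/60 = 24.2994183
  N ⇒ keep positive
  Lon: 8.064′ = 0.134400°; total 143.1344000
  W → negative

1. -83.964800, -0.668367
2. 24.034000, 57.304883
3. -58.692275, 148.826417
4. -88.606000, -10.105833
5. 28.403512, -145.205167
6. 24.299418, -143.134400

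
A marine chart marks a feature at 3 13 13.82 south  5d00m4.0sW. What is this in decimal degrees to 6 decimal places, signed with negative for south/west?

φ: 3° + 13/60 + 13.82/3600 = 3 + 0.216667 + 0.003839 = 3.2205056
hemisphere S, so the sign is −
Longitude: 5° + 0/60 + 4/3600 = 5 + 0.000000 + 0.001111 = 5.0011111
W ⇒ negate

-3.220506, -5.001111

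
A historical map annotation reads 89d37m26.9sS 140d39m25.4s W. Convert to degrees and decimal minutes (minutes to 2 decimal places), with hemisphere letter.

89° 37.45′ S, 140° 39.42′ W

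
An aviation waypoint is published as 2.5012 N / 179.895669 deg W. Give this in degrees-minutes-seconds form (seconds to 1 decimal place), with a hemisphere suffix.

2°30′4.3″ N, 179°53′44.4″ W

φ: 0.501200° → 30.07200′; 0.07200 × 60 = 4.320″
Longitude: whole degrees 179; 53.74014′ → 53′ and 44.408″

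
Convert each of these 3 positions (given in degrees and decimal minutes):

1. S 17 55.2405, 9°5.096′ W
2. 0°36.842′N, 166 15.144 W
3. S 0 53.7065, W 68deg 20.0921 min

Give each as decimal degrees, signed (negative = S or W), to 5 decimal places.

1. -17.92068, -9.08493
2. 0.61403, -166.25240
3. -0.89511, -68.33487

Point 1:
  φ: 55.2405′ = 0.920675°; total 17.920675
  S ⇒ negate
  Longitude: 9 + 5.096/60 = 9.084933
  W → negative
Point 2:
  Latitude: 36.842′ = 0.614033°; total 0.614033
  N ⇒ keep positive
  Longitude: 166 + 15.144/60 = 166.252400
  hemisphere W, so the sign is −
Point 3:
  Latitude: 0 + 53.7065/60 = 0.895108
  S ⇒ negate
  λ: 20.0921′ = 0.334868°; total 68.334868
  W ⇒ negate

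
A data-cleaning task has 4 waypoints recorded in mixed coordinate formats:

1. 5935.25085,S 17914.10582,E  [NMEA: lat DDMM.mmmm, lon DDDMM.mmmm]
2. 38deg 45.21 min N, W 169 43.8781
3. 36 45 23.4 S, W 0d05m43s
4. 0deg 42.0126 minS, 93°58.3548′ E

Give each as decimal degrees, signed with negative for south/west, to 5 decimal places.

Point 1:
  Lat: split at 2 digits → 59° and 35.25085′; 59 + 35.25085/60 = 59.587514
  hemisphere S, so the sign is −
  λ: degrees = first 3 digits = 179, minutes = 14.10582; 179 + 14.10582/60 = 179.235097
  E → positive
Point 2:
  Lat: 38 + 45.21/60 = 38.753500
  N → positive
  λ: 43.8781′ = 0.731302°; total 169.731302
  W → negative
Point 3:
  φ: 36° + 45/60 + 23.4/3600 = 36 + 0.750000 + 0.006500 = 36.756500
  S ⇒ negate
  Lon: 0° + 5/60 + 43/3600 = 0 + 0.083333 + 0.011944 = 0.095278
  W ⇒ negate
Point 4:
  Lat: 42.0126′ = 0.700210°; total 0.700210
  S ⇒ negate
  λ: 58.3548′ = 0.972580°; total 93.972580
  E ⇒ keep positive

1. -59.58751, 179.23510
2. 38.75350, -169.73130
3. -36.75650, -0.09528
4. -0.70021, 93.97258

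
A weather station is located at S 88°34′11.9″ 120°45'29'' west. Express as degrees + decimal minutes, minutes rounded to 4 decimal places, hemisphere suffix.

88° 34.1983′ S, 120° 45.4833′ W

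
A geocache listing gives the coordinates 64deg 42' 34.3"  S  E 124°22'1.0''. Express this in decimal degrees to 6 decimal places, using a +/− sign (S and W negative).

Lat: 42′ + 34.3″ = 42.57167′; 64 + 42.57167/60 = 64.7095278
S → negative
Longitude: 124 + 22/60 + 1/3600 = 124.3669444
E ⇒ keep positive

-64.709528, 124.366944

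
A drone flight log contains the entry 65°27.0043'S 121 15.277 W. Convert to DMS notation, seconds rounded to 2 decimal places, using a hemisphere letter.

65°27′0.26″ S, 121°15′16.62″ W

Latitude: 27.00430′ → 27′ and 0.00430 × 60 = 0.2580″
λ: 15.27700′ → 15′ and 0.27700 × 60 = 16.6200″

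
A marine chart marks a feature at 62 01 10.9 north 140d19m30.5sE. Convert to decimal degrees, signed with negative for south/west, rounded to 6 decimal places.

62.019694, 140.325139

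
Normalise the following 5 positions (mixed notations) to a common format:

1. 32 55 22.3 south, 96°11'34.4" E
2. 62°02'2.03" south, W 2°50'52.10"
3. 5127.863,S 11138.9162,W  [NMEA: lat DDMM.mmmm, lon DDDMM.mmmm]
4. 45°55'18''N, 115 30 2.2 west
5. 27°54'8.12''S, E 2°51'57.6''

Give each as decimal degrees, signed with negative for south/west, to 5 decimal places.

1. -32.92286, 96.19289
2. -62.03390, -2.84781
3. -51.46438, -111.64860
4. 45.92167, -115.50061
5. -27.90226, 2.86600

Point 1:
  Lat: 55′ + 22.3″ = 55.37167′; 32 + 55.37167/60 = 32.922861
  S ⇒ negate
  Lon: 11′ + 34.4″ = 11.57333′; 96 + 11.57333/60 = 96.192889
  E ⇒ keep positive
Point 2:
  Lat: 62 + 2/60 + 2.03/3600 = 62.033897
  hemisphere S, so the sign is −
  λ: 2° + 50/60 + 52.1/3600 = 2 + 0.833333 + 0.014472 = 2.847806
  W ⇒ negate
Point 3:
  Lat: degrees = first 2 digits = 51, minutes = 27.863; 51 + 27.863/60 = 51.464383
  S ⇒ negate
  λ: split at 3 digits → 111° and 38.9162′; 111 + 38.9162/60 = 111.648603
  hemisphere W, so the sign is −
Point 4:
  φ: 45 + 55/60 + 18/3600 = 45.921667
  N ⇒ keep positive
  Lon: 115 + 30/60 + 2.2/3600 = 115.500611
  W ⇒ negate
Point 5:
  φ: 27° + 54/60 + 8.12/3600 = 27 + 0.900000 + 0.002256 = 27.902256
  S ⇒ negate
  λ: 2° + 51/60 + 57.6/3600 = 2 + 0.850000 + 0.016000 = 2.866000
  E → positive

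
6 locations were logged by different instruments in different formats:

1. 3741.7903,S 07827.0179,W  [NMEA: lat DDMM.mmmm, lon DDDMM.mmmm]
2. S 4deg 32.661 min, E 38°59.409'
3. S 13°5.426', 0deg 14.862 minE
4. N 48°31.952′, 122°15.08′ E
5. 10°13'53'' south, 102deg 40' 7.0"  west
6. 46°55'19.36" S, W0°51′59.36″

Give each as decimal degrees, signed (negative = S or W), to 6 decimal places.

Point 1:
  φ: degrees = first 2 digits = 37, minutes = 41.7903; 37 + 41.7903/60 = 37.6965050
  hemisphere S, so the sign is −
  Longitude: degrees = first 3 digits = 78, minutes = 27.0179; 78 + 27.0179/60 = 78.4502983
  W → negative
Point 2:
  φ: 32.661′ = 0.544350°; total 4.5443500
  hemisphere S, so the sign is −
  Longitude: 59.409′ = 0.990150°; total 38.9901500
  E → positive
Point 3:
  Lat: 5.426′ = 0.090433°; total 13.0904333
  S ⇒ negate
  Lon: 0 + 14.862/60 = 0.2477000
  E ⇒ keep positive
Point 4:
  φ: 31.952′ = 0.532533°; total 48.5325333
  N ⇒ keep positive
  λ: 122 + 15.08/60 = 122.2513333
  E ⇒ keep positive
Point 5:
  Latitude: 13′ + 53″ = 13.88333′; 10 + 13.88333/60 = 10.2313889
  hemisphere S, so the sign is −
  Lon: 40′ + 7″ = 40.11667′; 102 + 40.11667/60 = 102.6686111
  W ⇒ negate
Point 6:
  Latitude: 55′ + 19.36″ = 55.32267′; 46 + 55.32267/60 = 46.9220444
  S ⇒ negate
  Lon: 51′ + 59.36″ = 51.98933′; 0 + 51.98933/60 = 0.8664889
  W → negative

1. -37.696505, -78.450298
2. -4.544350, 38.990150
3. -13.090433, 0.247700
4. 48.532533, 122.251333
5. -10.231389, -102.668611
6. -46.922044, -0.866489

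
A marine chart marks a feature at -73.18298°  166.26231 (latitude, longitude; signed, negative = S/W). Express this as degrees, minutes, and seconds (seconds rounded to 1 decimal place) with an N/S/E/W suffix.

73°10′58.7″ S, 166°15′44.3″ E

Latitude is negative → S; |value| = 73.182980
Latitude: 0.182980° → 10.97880′; 0.97880 × 60 = 58.728″
Lon: 0.262310 × 60 = 15.73860′ → 15′, remainder × 60 = 44.316″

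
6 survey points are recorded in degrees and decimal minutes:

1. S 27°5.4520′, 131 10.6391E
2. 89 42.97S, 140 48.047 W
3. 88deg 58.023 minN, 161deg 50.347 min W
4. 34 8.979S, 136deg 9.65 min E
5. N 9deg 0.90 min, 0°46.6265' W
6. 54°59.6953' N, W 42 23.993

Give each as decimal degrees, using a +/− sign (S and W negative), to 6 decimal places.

Point 1:
  Latitude: 27 + 5.452/60 = 27.0908667
  S → negative
  Longitude: 10.6391′ = 0.177318°; total 131.1773183
  E ⇒ keep positive
Point 2:
  Latitude: 89 + 42.97/60 = 89.7161667
  hemisphere S, so the sign is −
  Lon: 140 + 48.047/60 = 140.8007833
  W → negative
Point 3:
  Latitude: 58.023′ = 0.967050°; total 88.9670500
  N ⇒ keep positive
  Longitude: 161 + 50.347/60 = 161.8391167
  W ⇒ negate
Point 4:
  Lat: 8.979′ = 0.149650°; total 34.1496500
  hemisphere S, so the sign is −
  λ: 9.65′ = 0.160833°; total 136.1608333
  E → positive
Point 5:
  Latitude: 0.9′ = 0.015000°; total 9.0150000
  N ⇒ keep positive
  Longitude: 0 + 46.6265/60 = 0.7771083
  W ⇒ negate
Point 6:
  φ: 54 + 59.6953/60 = 54.9949217
  N → positive
  Longitude: 42 + 23.993/60 = 42.3998833
  W ⇒ negate

1. -27.090867, 131.177318
2. -89.716167, -140.800783
3. 88.967050, -161.839117
4. -34.149650, 136.160833
5. 9.015000, -0.777108
6. 54.994922, -42.399883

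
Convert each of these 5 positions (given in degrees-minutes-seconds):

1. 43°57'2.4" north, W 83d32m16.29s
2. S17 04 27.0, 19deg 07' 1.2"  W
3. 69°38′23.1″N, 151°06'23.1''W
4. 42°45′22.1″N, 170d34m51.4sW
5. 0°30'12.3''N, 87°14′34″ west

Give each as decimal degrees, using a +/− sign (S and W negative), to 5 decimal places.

Point 1:
  φ: 43° + 57/60 + 2.4/3600 = 43 + 0.950000 + 0.000667 = 43.950667
  N → positive
  Longitude: 32′ + 16.29″ = 32.27150′; 83 + 32.27150/60 = 83.537858
  hemisphere W, so the sign is −
Point 2:
  φ: 17° + 4/60 + 27/3600 = 17 + 0.066667 + 0.007500 = 17.074167
  S ⇒ negate
  λ: 19 + 7/60 + 1.2/3600 = 19.117000
  W → negative
Point 3:
  Latitude: 69° + 38/60 + 23.1/3600 = 69 + 0.633333 + 0.006417 = 69.639750
  N ⇒ keep positive
  λ: 151° + 6/60 + 23.1/3600 = 151 + 0.100000 + 0.006417 = 151.106417
  W ⇒ negate
Point 4:
  Latitude: 42 + 45/60 + 22.1/3600 = 42.756139
  N → positive
  λ: 170° + 34/60 + 51.4/3600 = 170 + 0.566667 + 0.014278 = 170.580944
  W ⇒ negate
Point 5:
  Latitude: 30′ + 12.3″ = 30.20500′; 0 + 30.20500/60 = 0.503417
  N → positive
  Lon: 87 + 14/60 + 34/3600 = 87.242778
  hemisphere W, so the sign is −

1. 43.95067, -83.53786
2. -17.07417, -19.11700
3. 69.63975, -151.10642
4. 42.75614, -170.58094
5. 0.50342, -87.24278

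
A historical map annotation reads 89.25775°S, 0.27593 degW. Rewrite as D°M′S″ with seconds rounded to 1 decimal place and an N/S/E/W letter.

Latitude: 0.257750° → 15.46500′; 0.46500 × 60 = 27.900″
Lon: 0.275930 × 60 = 16.55580′ → 16′, remainder × 60 = 33.348″

89°15′27.9″ S, 0°16′33.3″ W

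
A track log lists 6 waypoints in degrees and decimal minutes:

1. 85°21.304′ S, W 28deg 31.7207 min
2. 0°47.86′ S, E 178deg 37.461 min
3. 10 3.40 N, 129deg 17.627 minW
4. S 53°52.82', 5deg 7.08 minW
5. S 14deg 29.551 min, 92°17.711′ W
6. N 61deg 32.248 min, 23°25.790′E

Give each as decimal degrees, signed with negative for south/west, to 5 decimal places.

Point 1:
  Latitude: 21.304′ = 0.355067°; total 85.355067
  S → negative
  λ: 28 + 31.7207/60 = 28.528678
  W → negative
Point 2:
  Lat: 47.86′ = 0.797667°; total 0.797667
  S ⇒ negate
  Lon: 37.461′ = 0.624350°; total 178.624350
  E → positive
Point 3:
  φ: 3.4′ = 0.056667°; total 10.056667
  N ⇒ keep positive
  Lon: 129 + 17.627/60 = 129.293783
  hemisphere W, so the sign is −
Point 4:
  Lat: 53 + 52.82/60 = 53.880333
  S → negative
  λ: 7.08′ = 0.118000°; total 5.118000
  W ⇒ negate
Point 5:
  Latitude: 14 + 29.551/60 = 14.492517
  hemisphere S, so the sign is −
  Lon: 92 + 17.711/60 = 92.295183
  W → negative
Point 6:
  Lat: 32.248′ = 0.537467°; total 61.537467
  N → positive
  Lon: 23 + 25.79/60 = 23.429833
  E → positive

1. -85.35507, -28.52868
2. -0.79767, 178.62435
3. 10.05667, -129.29378
4. -53.88033, -5.11800
5. -14.49252, -92.29518
6. 61.53747, 23.42983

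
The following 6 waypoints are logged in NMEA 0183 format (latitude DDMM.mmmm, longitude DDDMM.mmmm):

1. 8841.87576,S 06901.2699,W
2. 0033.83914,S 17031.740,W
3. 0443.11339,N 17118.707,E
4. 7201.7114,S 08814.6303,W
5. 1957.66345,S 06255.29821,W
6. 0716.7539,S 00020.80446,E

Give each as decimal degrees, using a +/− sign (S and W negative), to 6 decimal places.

Point 1:
  Lat: split at 2 digits → 88° and 41.87576′; 88 + 41.87576/60 = 88.6979293
  S → negative
  λ: split at 3 digits → 069° and 1.2699′; 69 + 1.2699/60 = 69.0211650
  hemisphere W, so the sign is −
Point 2:
  Latitude: split at 2 digits → 00° and 33.83914′; 0 + 33.83914/60 = 0.5639857
  S ⇒ negate
  λ: degrees = first 3 digits = 170, minutes = 31.74; 170 + 31.74/60 = 170.5290000
  hemisphere W, so the sign is −
Point 3:
  φ: degrees = first 2 digits = 4, minutes = 43.11339; 4 + 43.11339/60 = 4.7185565
  N ⇒ keep positive
  Longitude: degrees = first 3 digits = 171, minutes = 18.707; 171 + 18.707/60 = 171.3117833
  E → positive
Point 4:
  Latitude: degrees = first 2 digits = 72, minutes = 1.7114; 72 + 1.7114/60 = 72.0285233
  S → negative
  Lon: split at 3 digits → 088° and 14.6303′; 88 + 14.6303/60 = 88.2438383
  hemisphere W, so the sign is −
Point 5:
  Latitude: split at 2 digits → 19° and 57.66345′; 19 + 57.66345/60 = 19.9610575
  S → negative
  Lon: degrees = first 3 digits = 62, minutes = 55.29821; 62 + 55.29821/60 = 62.9216368
  hemisphere W, so the sign is −
Point 6:
  Latitude: degrees = first 2 digits = 7, minutes = 16.7539; 7 + 16.7539/60 = 7.2792317
  hemisphere S, so the sign is −
  Lon: split at 3 digits → 000° and 20.80446′; 0 + 20.80446/60 = 0.3467410
  E ⇒ keep positive

1. -88.697929, -69.021165
2. -0.563986, -170.529000
3. 4.718557, 171.311783
4. -72.028523, -88.243838
5. -19.961058, -62.921637
6. -7.279232, 0.346741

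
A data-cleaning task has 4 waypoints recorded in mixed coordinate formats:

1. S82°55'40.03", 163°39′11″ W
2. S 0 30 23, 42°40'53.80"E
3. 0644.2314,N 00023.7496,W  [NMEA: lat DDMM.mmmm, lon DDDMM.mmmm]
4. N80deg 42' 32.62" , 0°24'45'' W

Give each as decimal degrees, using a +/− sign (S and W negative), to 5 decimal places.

1. -82.92779, -163.65306
2. -0.50639, 42.68161
3. 6.73719, -0.39583
4. 80.70906, -0.41250

Point 1:
  φ: 82° + 55/60 + 40.03/3600 = 82 + 0.916667 + 0.011119 = 82.927786
  S ⇒ negate
  λ: 163° + 39/60 + 11/3600 = 163 + 0.650000 + 0.003056 = 163.653056
  hemisphere W, so the sign is −
Point 2:
  Latitude: 0° + 30/60 + 23/3600 = 0 + 0.500000 + 0.006389 = 0.506389
  S → negative
  Lon: 40′ + 53.8″ = 40.89667′; 42 + 40.89667/60 = 42.681611
  E ⇒ keep positive
Point 3:
  φ: split at 2 digits → 06° and 44.2314′; 6 + 44.2314/60 = 6.737190
  N ⇒ keep positive
  λ: degrees = first 3 digits = 0, minutes = 23.7496; 0 + 23.7496/60 = 0.395827
  hemisphere W, so the sign is −
Point 4:
  φ: 80 + 42/60 + 32.62/3600 = 80.709061
  N ⇒ keep positive
  λ: 24′ + 45″ = 24.75000′; 0 + 24.75000/60 = 0.412500
  W ⇒ negate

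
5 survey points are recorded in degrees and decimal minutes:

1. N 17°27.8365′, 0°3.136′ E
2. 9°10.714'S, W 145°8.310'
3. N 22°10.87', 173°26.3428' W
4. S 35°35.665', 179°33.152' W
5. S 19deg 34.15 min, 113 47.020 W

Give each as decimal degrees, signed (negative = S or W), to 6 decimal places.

1. 17.463942, 0.052267
2. -9.178567, -145.138500
3. 22.181167, -173.439047
4. -35.594417, -179.552533
5. -19.569167, -113.783667

Point 1:
  Latitude: 17 + 27.8365/60 = 17.4639417
  N → positive
  Lon: 3.136′ = 0.052267°; total 0.0522667
  E → positive
Point 2:
  Latitude: 9 + 10.714/60 = 9.1785667
  S ⇒ negate
  Longitude: 145 + 8.31/60 = 145.1385000
  hemisphere W, so the sign is −
Point 3:
  φ: 22 + 10.87/60 = 22.1811667
  N → positive
  Longitude: 26.3428′ = 0.439047°; total 173.4390467
  W → negative
Point 4:
  Lat: 35 + 35.665/60 = 35.5944167
  hemisphere S, so the sign is −
  Longitude: 33.152′ = 0.552533°; total 179.5525333
  hemisphere W, so the sign is −
Point 5:
  Lat: 34.15′ = 0.569167°; total 19.5691667
  S → negative
  Lon: 113 + 47.02/60 = 113.7836667
  W ⇒ negate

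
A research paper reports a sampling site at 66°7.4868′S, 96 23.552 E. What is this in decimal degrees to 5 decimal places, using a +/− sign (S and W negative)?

-66.12478, 96.39253

Latitude: 7.4868′ = 0.124780°; total 66.124780
S → negative
Longitude: 23.552′ = 0.392533°; total 96.392533
E → positive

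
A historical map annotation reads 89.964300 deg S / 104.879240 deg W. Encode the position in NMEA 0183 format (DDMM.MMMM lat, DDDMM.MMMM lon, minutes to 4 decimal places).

φ: minutes = (89.964300 − 89) × 60 = 57.858000
Longitude: fractional part 0.879240 → 52.754400 minutes

8957.8580,S / 10452.7544,W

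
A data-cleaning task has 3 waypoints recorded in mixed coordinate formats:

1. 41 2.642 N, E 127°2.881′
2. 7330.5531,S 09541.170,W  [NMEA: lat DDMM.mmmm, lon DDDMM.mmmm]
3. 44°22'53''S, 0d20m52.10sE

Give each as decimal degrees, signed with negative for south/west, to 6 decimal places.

1. 41.044033, 127.048017
2. -73.509218, -95.686167
3. -44.381389, 0.347806

Point 1:
  Latitude: 41 + 2.642/60 = 41.0440333
  N ⇒ keep positive
  Longitude: 2.881′ = 0.048017°; total 127.0480167
  E → positive
Point 2:
  φ: split at 2 digits → 73° and 30.5531′; 73 + 30.5531/60 = 73.5092183
  S ⇒ negate
  λ: split at 3 digits → 095° and 41.17′; 95 + 41.17/60 = 95.6861667
  W ⇒ negate
Point 3:
  φ: 44° + 22/60 + 53/3600 = 44 + 0.366667 + 0.014722 = 44.3813889
  S ⇒ negate
  Lon: 20′ + 52.1″ = 20.86833′; 0 + 20.86833/60 = 0.3478056
  E → positive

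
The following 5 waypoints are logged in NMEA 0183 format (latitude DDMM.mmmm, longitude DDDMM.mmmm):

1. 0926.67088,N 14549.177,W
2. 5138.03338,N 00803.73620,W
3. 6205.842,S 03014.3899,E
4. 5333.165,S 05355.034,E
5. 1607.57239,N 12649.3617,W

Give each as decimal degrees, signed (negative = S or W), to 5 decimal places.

Point 1:
  φ: split at 2 digits → 09° and 26.67088′; 9 + 26.67088/60 = 9.444515
  N ⇒ keep positive
  Lon: split at 3 digits → 145° and 49.177′; 145 + 49.177/60 = 145.819617
  W ⇒ negate
Point 2:
  Latitude: degrees = first 2 digits = 51, minutes = 38.03338; 51 + 38.03338/60 = 51.633890
  N → positive
  Lon: degrees = first 3 digits = 8, minutes = 3.7362; 8 + 3.7362/60 = 8.062270
  W ⇒ negate
Point 3:
  φ: degrees = first 2 digits = 62, minutes = 5.842; 62 + 5.842/60 = 62.097367
  S ⇒ negate
  Lon: split at 3 digits → 030° and 14.3899′; 30 + 14.3899/60 = 30.239832
  E ⇒ keep positive
Point 4:
  Latitude: split at 2 digits → 53° and 33.165′; 53 + 33.165/60 = 53.552750
  S → negative
  λ: split at 3 digits → 053° and 55.034′; 53 + 55.034/60 = 53.917233
  E ⇒ keep positive
Point 5:
  Lat: degrees = first 2 digits = 16, minutes = 7.57239; 16 + 7.57239/60 = 16.126207
  N ⇒ keep positive
  λ: degrees = first 3 digits = 126, minutes = 49.3617; 126 + 49.3617/60 = 126.822695
  W ⇒ negate

1. 9.44451, -145.81962
2. 51.63389, -8.06227
3. -62.09737, 30.23983
4. -53.55275, 53.91723
5. 16.12621, -126.82270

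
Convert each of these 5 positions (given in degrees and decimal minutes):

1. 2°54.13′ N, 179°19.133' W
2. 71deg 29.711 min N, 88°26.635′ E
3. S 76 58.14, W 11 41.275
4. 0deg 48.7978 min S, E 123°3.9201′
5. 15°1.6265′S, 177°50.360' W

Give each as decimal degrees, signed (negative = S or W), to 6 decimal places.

1. 2.902167, -179.318883
2. 71.495183, 88.443917
3. -76.969000, -11.687917
4. -0.813297, 123.065335
5. -15.027108, -177.839333

Point 1:
  Latitude: 2 + 54.13/60 = 2.9021667
  N ⇒ keep positive
  λ: 19.133′ = 0.318883°; total 179.3188833
  W → negative
Point 2:
  Latitude: 29.711′ = 0.495183°; total 71.4951833
  N → positive
  Lon: 26.635′ = 0.443917°; total 88.4439167
  E → positive
Point 3:
  Latitude: 58.14′ = 0.969000°; total 76.9690000
  S ⇒ negate
  Longitude: 41.275′ = 0.687917°; total 11.6879167
  W → negative
Point 4:
  Lat: 48.7978′ = 0.813297°; total 0.8132967
  S → negative
  λ: 3.9201′ = 0.065335°; total 123.0653350
  E → positive
Point 5:
  Latitude: 15 + 1.6265/60 = 15.0271083
  hemisphere S, so the sign is −
  λ: 50.36′ = 0.839333°; total 177.8393333
  W ⇒ negate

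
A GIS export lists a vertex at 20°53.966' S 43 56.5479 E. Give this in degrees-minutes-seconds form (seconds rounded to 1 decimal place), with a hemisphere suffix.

20°53′58.0″ S, 43°56′32.9″ E

Latitude: fractional minutes 0.96600 × 60 = 57.960″
λ: fractional minutes 0.54790 × 60 = 32.874″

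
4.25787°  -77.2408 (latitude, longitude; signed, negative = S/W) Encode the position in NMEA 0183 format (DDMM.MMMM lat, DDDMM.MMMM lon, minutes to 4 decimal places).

Latitude: minutes = (4.257870 − 4) × 60 = 15.472200
Longitude is negative → W; |value| = 77.240800
Lon: minutes = (77.240800 − 77) × 60 = 14.448000

0415.4722,N / 07714.4480,W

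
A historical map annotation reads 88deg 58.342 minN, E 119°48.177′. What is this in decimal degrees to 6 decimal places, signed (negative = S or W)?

88.972367, 119.802950

Lat: 88 + 58.342/60 = 88.9723667
N ⇒ keep positive
Lon: 48.177′ = 0.802950°; total 119.8029500
E → positive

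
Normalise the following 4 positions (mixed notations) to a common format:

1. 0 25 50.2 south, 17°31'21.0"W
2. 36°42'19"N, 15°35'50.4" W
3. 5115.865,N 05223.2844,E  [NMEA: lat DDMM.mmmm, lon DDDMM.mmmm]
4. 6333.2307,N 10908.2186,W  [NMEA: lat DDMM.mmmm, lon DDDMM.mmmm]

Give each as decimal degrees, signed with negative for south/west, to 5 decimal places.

Point 1:
  Latitude: 0° + 25/60 + 50.2/3600 = 0 + 0.416667 + 0.013944 = 0.430611
  S → negative
  λ: 17° + 31/60 + 21/3600 = 17 + 0.516667 + 0.005833 = 17.522500
  hemisphere W, so the sign is −
Point 2:
  Lat: 36° + 42/60 + 19/3600 = 36 + 0.700000 + 0.005278 = 36.705278
  N ⇒ keep positive
  Longitude: 15 + 35/60 + 50.4/3600 = 15.597333
  W → negative
Point 3:
  Lat: degrees = first 2 digits = 51, minutes = 15.865; 51 + 15.865/60 = 51.264417
  N ⇒ keep positive
  Lon: split at 3 digits → 052° and 23.2844′; 52 + 23.2844/60 = 52.388073
  E → positive
Point 4:
  Lat: split at 2 digits → 63° and 33.2307′; 63 + 33.2307/60 = 63.553845
  N → positive
  Longitude: split at 3 digits → 109° and 8.2186′; 109 + 8.2186/60 = 109.136977
  hemisphere W, so the sign is −

1. -0.43061, -17.52250
2. 36.70528, -15.59733
3. 51.26442, 52.38807
4. 63.55385, -109.13698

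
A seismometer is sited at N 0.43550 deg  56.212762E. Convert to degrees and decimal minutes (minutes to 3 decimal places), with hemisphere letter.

Lat: 0° + 0.435500 × 60 = 0° 26.13000′
Lon: 56° + 0.212762 × 60 = 56° 12.76572′

0° 26.130′ N, 56° 12.766′ E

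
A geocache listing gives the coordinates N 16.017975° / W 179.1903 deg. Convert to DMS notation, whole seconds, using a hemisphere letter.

16°01′5″ N, 179°11′25″ W

Lat: whole degrees 16; 1.07850′ → 1′ and 4.71″
λ: whole degrees 179; 11.41800′ → 11′ and 25.08″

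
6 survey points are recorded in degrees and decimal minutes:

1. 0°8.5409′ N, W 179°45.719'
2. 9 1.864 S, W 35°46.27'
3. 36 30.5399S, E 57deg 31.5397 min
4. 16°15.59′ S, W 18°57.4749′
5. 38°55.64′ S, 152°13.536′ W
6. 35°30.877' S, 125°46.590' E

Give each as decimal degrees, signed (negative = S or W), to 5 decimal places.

Point 1:
  φ: 0 + 8.5409/60 = 0.142348
  N ⇒ keep positive
  λ: 179 + 45.719/60 = 179.761983
  W → negative
Point 2:
  Lat: 1.864′ = 0.031067°; total 9.031067
  hemisphere S, so the sign is −
  λ: 35 + 46.27/60 = 35.771167
  W ⇒ negate
Point 3:
  φ: 36 + 30.5399/60 = 36.508998
  S ⇒ negate
  Longitude: 31.5397′ = 0.525662°; total 57.525662
  E → positive
Point 4:
  Latitude: 16 + 15.59/60 = 16.259833
  S → negative
  Lon: 18 + 57.4749/60 = 18.957915
  W → negative
Point 5:
  φ: 38 + 55.64/60 = 38.927333
  S ⇒ negate
  Lon: 13.536′ = 0.225600°; total 152.225600
  W ⇒ negate
Point 6:
  φ: 30.877′ = 0.514617°; total 35.514617
  hemisphere S, so the sign is −
  λ: 46.59′ = 0.776500°; total 125.776500
  E → positive

1. 0.14235, -179.76198
2. -9.03107, -35.77117
3. -36.50900, 57.52566
4. -16.25983, -18.95792
5. -38.92733, -152.22560
6. -35.51462, 125.77650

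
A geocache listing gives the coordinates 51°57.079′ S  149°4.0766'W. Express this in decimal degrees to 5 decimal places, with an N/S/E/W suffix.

φ: 57.079′ = 0.951317°; total 51.951317
λ: 149 + 4.0766/60 = 149.067943

51.95132° S, 149.06794° W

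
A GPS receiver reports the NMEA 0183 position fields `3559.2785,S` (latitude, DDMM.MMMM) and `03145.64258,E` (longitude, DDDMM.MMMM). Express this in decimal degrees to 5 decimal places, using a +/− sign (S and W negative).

-35.98798, 31.76071

Lat: degrees = first 2 digits = 35, minutes = 59.2785; 35 + 59.2785/60 = 35.987975
S ⇒ negate
Lon: split at 3 digits → 031° and 45.64258′; 31 + 45.64258/60 = 31.760710
E ⇒ keep positive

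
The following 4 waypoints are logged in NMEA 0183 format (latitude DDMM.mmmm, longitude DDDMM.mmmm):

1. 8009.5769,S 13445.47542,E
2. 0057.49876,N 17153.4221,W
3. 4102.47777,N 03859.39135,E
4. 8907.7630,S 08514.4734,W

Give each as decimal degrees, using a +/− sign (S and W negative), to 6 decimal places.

1. -80.159615, 134.757924
2. 0.958313, -171.890368
3. 41.041296, 38.989856
4. -89.129383, -85.241223

Point 1:
  Lat: degrees = first 2 digits = 80, minutes = 9.5769; 80 + 9.5769/60 = 80.1596150
  S ⇒ negate
  Longitude: degrees = first 3 digits = 134, minutes = 45.47542; 134 + 45.47542/60 = 134.7579237
  E → positive
Point 2:
  Lat: split at 2 digits → 00° and 57.49876′; 0 + 57.49876/60 = 0.9583127
  N → positive
  Lon: split at 3 digits → 171° and 53.4221′; 171 + 53.4221/60 = 171.8903683
  W → negative
Point 3:
  Latitude: degrees = first 2 digits = 41, minutes = 2.47777; 41 + 2.47777/60 = 41.0412962
  N ⇒ keep positive
  λ: split at 3 digits → 038° and 59.39135′; 38 + 59.39135/60 = 38.9898558
  E ⇒ keep positive
Point 4:
  Latitude: split at 2 digits → 89° and 7.763′; 89 + 7.763/60 = 89.1293833
  S ⇒ negate
  Lon: split at 3 digits → 085° and 14.4734′; 85 + 14.4734/60 = 85.2412233
  hemisphere W, so the sign is −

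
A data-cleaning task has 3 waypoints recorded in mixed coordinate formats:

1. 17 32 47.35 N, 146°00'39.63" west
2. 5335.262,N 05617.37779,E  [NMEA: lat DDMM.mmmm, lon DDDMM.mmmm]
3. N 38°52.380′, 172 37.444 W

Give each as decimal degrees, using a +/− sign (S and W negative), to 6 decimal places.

Point 1:
  φ: 17 + 32/60 + 47.35/3600 = 17.5464861
  N ⇒ keep positive
  Lon: 146 + 0/60 + 39.63/3600 = 146.0110083
  W → negative
Point 2:
  Lat: split at 2 digits → 53° and 35.262′; 53 + 35.262/60 = 53.5877000
  N → positive
  λ: split at 3 digits → 056° and 17.37779′; 56 + 17.37779/60 = 56.2896298
  E → positive
Point 3:
  Lat: 38 + 52.38/60 = 38.8730000
  N → positive
  Lon: 37.444′ = 0.624067°; total 172.6240667
  W → negative

1. 17.546486, -146.011008
2. 53.587700, 56.289630
3. 38.873000, -172.624067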